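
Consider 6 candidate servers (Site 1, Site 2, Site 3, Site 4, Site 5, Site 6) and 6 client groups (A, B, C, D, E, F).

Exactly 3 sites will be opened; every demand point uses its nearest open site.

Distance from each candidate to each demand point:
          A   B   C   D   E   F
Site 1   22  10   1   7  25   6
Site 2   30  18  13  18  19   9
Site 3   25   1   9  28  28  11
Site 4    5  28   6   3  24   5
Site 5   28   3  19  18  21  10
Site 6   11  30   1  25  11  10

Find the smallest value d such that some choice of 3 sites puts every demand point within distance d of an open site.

11

Open {Site 1, Site 2, Site 6}.
  Farthest demand point is A at distance 11 (to Site 6); all others are ≤ 11.
With {Site 1, Site 3, Site 6} the worst case is 11.
With {Site 1, Site 4, Site 6} the worst case is 11.
No size-3 selection achieves below 11.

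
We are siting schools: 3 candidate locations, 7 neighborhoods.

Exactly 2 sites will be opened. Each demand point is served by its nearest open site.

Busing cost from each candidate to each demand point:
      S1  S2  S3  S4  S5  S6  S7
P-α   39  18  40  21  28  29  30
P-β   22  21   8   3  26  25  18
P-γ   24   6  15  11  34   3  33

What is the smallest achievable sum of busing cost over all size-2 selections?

86

Open {P-β, P-γ}.
  S1→P-β 22, S2→P-γ 6, S3→P-β 8, S4→P-β 3, S5→P-β 26, S6→P-γ 3, S7→P-β 18  ⇒ total 86.
Compare {P-α, P-γ}: total 117.
Compare {P-α, P-β}: total 120.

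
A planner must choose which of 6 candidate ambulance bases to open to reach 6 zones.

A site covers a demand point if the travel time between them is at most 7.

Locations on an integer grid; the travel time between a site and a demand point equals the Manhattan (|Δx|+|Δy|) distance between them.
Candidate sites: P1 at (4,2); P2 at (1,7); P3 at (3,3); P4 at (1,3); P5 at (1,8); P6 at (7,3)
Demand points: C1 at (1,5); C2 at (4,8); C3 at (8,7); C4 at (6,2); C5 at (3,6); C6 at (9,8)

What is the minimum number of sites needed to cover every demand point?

2

Coverage sets (demand points within 7 of each site):
  P1: {C1, C2, C4, C5}
  P2: {C1, C2, C3, C5}
  P3: {C1, C2, C4, C5}
  P4: {C1, C4, C5}
  P5: {C1, C2, C5}
  P6: {C3, C4, C5, C6}
No single site covers all 6 demand points.
But {P1, P6} covers everything, so the minimum is 2.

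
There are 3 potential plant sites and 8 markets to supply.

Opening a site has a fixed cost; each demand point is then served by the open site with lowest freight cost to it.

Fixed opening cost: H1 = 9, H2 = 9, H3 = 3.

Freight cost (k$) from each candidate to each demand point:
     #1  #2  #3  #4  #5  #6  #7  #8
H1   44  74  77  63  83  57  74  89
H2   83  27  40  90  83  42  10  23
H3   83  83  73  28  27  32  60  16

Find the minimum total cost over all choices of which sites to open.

Open {H1, H2, H3}: assign each demand point to its cheapest open site.
  #1→H1 44, #2→H2 27, #3→H2 40, #4→H3 28, #5→H3 27, #6→H3 32, #7→H2 10, #8→H3 16
  freight cost 224, fixed 21 → total 245.
Compare {H2, H3}: freight cost 263 + fixed 12 = 275.
Compare {H1, H2}: freight cost 332 + fixed 18 = 350.
Compare {H1, H3}: freight cost 354 + fixed 12 = 366.
All other subsets cost ≥ 275. Minimum total cost: 245.

245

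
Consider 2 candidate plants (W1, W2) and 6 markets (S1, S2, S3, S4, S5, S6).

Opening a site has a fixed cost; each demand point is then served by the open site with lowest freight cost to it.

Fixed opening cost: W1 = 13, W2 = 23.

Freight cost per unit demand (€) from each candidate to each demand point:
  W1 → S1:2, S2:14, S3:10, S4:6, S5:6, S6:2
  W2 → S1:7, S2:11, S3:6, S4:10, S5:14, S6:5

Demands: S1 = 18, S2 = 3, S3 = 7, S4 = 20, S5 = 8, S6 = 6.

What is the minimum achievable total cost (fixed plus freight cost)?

Open {W1, W2}: assign each demand point to its cheapest open site.
  S1→W1 18×2=36, S2→W2 3×11=33, S3→W2 7×6=42, S4→W1 20×6=120, S5→W1 8×6=48, S6→W1 6×2=12
  freight cost 291, fixed 36 → total 327.
Compare {W1}: freight cost 328 + fixed 13 = 341.
Compare {W2}: freight cost 543 + fixed 23 = 566.

327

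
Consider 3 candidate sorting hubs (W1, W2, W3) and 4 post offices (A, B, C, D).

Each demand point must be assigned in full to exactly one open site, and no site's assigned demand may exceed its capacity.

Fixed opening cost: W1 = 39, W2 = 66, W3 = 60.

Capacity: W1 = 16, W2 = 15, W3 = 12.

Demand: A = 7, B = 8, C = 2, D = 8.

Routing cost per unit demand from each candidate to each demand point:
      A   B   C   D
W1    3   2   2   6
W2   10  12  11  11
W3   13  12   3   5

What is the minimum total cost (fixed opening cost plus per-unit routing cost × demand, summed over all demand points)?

182

Open {W1, W3}; cheapest assignment that respects the capacities:
  W1 (cap 16, load 15): A, B — cost 7×3 + 8×2 = 37
  W3 (cap 12, load 10): C, D — cost 2×3 + 8×5 = 46
  Shipping 83, fixed 99 → total 182.
  Any other capacity-feasible assignment to {W1, W3} ships for at least 83.
Compare {W1, W2, W3}: its best feasible assignment gives total 248.
Compare {W1, W2}: its best feasible assignment gives total 252.
Every other set of open sites that can feasibly serve all demand totals ≥ 248 even under its best assignment. Minimum: 182.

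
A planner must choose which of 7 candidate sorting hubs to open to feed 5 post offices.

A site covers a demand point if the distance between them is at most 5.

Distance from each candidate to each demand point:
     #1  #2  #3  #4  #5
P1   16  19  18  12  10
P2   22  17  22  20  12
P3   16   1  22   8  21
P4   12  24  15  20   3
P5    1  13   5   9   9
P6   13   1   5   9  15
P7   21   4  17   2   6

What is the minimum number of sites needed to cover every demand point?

Coverage sets (demand points within 5 of each site):
  P1: {}
  P2: {}
  P3: {#2}
  P4: {#5}
  P5: {#1, #3}
  P6: {#2, #3}
  P7: {#2, #4}
No 2 sites suffice: every size-2 union leaves at least one demand point uncovered.
But {P4, P5, P7} covers everything, so the minimum is 3.

3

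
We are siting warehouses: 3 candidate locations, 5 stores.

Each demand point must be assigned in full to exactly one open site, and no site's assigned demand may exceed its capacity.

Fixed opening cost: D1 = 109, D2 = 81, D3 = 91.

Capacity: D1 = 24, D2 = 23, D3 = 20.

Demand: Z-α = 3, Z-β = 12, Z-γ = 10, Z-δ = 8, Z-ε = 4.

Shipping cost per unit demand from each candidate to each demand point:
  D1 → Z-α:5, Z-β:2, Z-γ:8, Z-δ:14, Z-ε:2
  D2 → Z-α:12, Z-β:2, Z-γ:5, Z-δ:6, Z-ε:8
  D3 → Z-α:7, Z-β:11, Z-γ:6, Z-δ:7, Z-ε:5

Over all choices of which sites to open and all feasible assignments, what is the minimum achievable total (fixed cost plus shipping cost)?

Open {D1, D2}; cheapest assignment that respects the capacities:
  D1 (cap 24, load 19): Z-α, Z-β, Z-ε — cost 3×5 + 12×2 + 4×2 = 47
  D2 (cap 23, load 18): Z-γ, Z-δ — cost 10×5 + 8×6 = 98
  Shipping 145, fixed 190 → total 335.
  Any other capacity-feasible assignment to {D1, D2} ships for at least 145.
Compare {D2, D3}: its best feasible assignment gives total 343.
Compare {D1, D3}: its best feasible assignment gives total 363.
Every other set of open sites that can feasibly serve all demand totals ≥ 343 even under its best assignment. Minimum: 335.

335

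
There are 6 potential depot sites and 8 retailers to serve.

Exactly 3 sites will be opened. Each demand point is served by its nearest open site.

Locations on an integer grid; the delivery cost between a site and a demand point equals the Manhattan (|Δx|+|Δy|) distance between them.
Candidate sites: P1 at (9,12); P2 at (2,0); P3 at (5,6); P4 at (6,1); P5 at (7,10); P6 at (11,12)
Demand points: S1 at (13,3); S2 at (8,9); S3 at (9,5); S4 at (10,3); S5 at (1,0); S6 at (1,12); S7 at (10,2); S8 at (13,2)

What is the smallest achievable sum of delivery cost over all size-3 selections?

46

Open {P2, P4, P5}.
  S1→P4 9, S2→P5 2, S3→P4 7, S4→P4 6, S5→P2 1, S6→P5 8, S7→P4 5, S8→P4 8  ⇒ total 46.
Compare {P1, P2, P4}: total 48.
Compare {P3, P4, P5}: total 49.
No size-3 selection does better; minimum is 46.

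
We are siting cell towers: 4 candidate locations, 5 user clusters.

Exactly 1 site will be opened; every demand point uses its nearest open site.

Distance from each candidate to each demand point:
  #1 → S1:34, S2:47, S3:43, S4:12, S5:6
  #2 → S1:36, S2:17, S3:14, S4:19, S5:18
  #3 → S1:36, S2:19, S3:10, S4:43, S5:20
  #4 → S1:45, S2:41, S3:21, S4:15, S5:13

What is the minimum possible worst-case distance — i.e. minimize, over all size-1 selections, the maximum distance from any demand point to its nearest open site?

36

Open {#2}.
  Farthest demand point is S1 at distance 36 (to #2); all others are ≤ 36.
With {#3} the worst case is 43.
With {#4} the worst case is 45.
No size-1 selection achieves below 36.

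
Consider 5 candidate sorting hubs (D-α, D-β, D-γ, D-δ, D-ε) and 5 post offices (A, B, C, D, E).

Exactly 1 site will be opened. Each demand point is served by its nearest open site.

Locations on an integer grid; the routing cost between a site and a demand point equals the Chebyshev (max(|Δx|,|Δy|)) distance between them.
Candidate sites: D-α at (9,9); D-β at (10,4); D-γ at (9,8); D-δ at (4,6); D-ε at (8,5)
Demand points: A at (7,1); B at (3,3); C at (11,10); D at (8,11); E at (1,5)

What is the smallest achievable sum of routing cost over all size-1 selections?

23

Open {D-δ}.
  A→D-δ 5, B→D-δ 3, C→D-δ 7, D→D-δ 5, E→D-δ 3  ⇒ total 23.
Compare {D-α}: total 26.
Compare {D-γ}: total 26.
No size-1 selection does better; minimum is 23.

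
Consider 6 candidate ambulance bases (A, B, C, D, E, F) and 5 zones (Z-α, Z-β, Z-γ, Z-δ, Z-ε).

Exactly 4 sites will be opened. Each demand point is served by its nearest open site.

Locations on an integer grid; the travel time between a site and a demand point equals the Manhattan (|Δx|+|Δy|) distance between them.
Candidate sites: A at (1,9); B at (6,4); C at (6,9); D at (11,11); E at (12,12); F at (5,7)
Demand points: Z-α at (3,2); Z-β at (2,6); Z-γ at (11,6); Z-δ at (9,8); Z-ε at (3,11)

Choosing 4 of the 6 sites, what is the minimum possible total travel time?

22

Open {A, B, C, D}.
  Z-α→B 5, Z-β→A 4, Z-γ→D 5, Z-δ→C 4, Z-ε→A 4  ⇒ total 22.
Compare {A, B, D, E}: total 23.
Compare {A, B, D, F}: total 23.
No size-4 selection does better; minimum is 22.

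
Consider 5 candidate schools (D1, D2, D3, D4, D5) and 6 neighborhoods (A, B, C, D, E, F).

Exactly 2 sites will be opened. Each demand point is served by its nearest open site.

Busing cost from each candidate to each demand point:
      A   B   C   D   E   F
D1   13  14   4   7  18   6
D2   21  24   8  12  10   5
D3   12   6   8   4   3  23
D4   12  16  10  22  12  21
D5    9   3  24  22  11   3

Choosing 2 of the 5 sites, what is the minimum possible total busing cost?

Open {D3, D5}.
  A→D5 9, B→D5 3, C→D3 8, D→D3 4, E→D3 3, F→D5 3  ⇒ total 30.
Compare {D1, D3}: total 35.
Compare {D1, D5}: total 37.
No size-2 selection does better; minimum is 30.

30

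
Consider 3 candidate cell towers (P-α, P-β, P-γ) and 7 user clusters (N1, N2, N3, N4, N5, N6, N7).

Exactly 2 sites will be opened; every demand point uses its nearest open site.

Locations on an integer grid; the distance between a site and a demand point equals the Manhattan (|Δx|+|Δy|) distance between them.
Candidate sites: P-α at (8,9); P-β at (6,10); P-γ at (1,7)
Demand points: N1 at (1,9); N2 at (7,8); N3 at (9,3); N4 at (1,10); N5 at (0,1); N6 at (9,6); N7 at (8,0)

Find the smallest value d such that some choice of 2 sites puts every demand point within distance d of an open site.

9

Open {P-α, P-γ}.
  Farthest demand point is N7 at distance 9 (to P-α); all others are ≤ 9.
With {P-β, P-γ} the worst case is 12.
With {P-α, P-β} the worst case is 15.
No size-2 selection achieves below 9.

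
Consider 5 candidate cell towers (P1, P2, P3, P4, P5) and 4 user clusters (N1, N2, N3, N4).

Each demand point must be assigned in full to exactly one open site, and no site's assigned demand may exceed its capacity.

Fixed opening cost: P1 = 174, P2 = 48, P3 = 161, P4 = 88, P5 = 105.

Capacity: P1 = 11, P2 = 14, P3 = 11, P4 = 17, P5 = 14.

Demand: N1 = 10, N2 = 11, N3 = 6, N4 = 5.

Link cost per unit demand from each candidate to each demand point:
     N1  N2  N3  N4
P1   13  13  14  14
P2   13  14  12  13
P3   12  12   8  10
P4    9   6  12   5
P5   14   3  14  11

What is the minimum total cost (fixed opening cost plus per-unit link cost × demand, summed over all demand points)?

461

Open {P2, P4, P5}; cheapest assignment that respects the capacities:
  P2 (cap 14, load 6): N3 — cost 6×12 = 72
  P4 (cap 17, load 15): N1, N4 — cost 10×9 + 5×5 = 115
  P5 (cap 14, load 11): N2 — cost 11×3 = 33
  Shipping 220, fixed 241 → total 461.
  Any other capacity-feasible assignment to {P2, P4, P5} ships for at least 220.
Compare {P3, P4, P5}: its best feasible assignment gives total 550.
Compare {P2, P3, P4}: its best feasible assignment gives total 566.
Every other set of open sites that can feasibly serve all demand totals ≥ 550 even under its best assignment. Minimum: 461.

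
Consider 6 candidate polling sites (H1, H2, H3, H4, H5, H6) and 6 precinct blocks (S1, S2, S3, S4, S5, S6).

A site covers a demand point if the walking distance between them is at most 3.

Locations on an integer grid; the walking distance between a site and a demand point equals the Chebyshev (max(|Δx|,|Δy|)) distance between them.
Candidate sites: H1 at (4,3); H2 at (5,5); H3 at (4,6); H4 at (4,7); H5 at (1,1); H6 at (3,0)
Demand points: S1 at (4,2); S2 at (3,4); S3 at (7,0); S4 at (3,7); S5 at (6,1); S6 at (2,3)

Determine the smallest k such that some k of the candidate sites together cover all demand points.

2

Coverage sets (demand points within 3 of each site):
  H1: {S1, S2, S3, S5, S6}
  H2: {S1, S2, S4, S6}
  H3: {S2, S4, S6}
  H4: {S2, S4}
  H5: {S1, S2, S6}
  H6: {S1, S5, S6}
No single site covers all 6 demand points.
But {H1, H2} covers everything, so the minimum is 2.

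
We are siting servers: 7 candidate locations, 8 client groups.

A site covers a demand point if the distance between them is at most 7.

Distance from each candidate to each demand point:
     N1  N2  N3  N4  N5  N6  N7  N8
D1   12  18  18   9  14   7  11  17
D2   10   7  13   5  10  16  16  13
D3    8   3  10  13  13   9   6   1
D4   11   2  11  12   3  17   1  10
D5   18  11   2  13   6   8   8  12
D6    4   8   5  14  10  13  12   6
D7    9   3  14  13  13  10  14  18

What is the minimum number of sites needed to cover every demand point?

Coverage sets (demand points within 7 of each site):
  D1: {N6}
  D2: {N2, N4}
  D3: {N2, N7, N8}
  D4: {N2, N5, N7}
  D5: {N3, N5}
  D6: {N1, N3, N8}
  D7: {N2}
No 3 sites suffice: every size-3 union leaves at least one demand point uncovered.
But {D1, D2, D4, D6} covers everything, so the minimum is 4.

4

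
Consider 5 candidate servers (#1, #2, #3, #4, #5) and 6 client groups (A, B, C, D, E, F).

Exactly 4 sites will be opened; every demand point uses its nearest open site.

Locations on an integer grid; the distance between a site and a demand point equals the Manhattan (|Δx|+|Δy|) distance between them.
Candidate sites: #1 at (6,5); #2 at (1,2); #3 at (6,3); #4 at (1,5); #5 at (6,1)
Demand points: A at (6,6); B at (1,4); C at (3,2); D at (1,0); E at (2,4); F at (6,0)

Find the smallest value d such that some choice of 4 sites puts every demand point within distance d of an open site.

Open {#1, #2, #4, #5}.
  Farthest demand point is C at distance 2 (to #2); all others are ≤ 2.
With {#1, #2, #3, #4} the worst case is 3.
With {#1, #2, #3, #5} the worst case is 3.
No size-4 selection achieves below 2.

2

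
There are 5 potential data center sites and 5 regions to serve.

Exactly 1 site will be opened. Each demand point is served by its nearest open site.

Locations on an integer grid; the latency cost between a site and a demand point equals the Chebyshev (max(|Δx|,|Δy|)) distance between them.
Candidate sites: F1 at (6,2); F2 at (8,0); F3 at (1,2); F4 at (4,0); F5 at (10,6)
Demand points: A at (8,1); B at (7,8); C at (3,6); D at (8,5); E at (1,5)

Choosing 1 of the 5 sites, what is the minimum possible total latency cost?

Open {F1}.
  A→F1 2, B→F1 6, C→F1 4, D→F1 3, E→F1 5  ⇒ total 20.
Compare {F5}: total 26.
Compare {F2}: total 27.
No size-1 selection does better; minimum is 20.

20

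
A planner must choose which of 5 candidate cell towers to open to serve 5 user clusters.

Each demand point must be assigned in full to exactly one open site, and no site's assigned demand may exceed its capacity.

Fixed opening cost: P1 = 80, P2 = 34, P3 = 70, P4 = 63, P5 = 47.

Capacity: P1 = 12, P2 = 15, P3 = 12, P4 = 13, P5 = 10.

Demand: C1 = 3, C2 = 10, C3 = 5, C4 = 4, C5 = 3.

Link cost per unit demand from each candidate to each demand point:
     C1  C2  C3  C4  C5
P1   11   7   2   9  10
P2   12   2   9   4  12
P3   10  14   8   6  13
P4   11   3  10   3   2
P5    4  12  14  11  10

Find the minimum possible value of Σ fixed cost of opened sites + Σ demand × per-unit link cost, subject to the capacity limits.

213

Open {P2, P4}; cheapest assignment that respects the capacities:
  P2 (cap 15, load 15): C2, C3 — cost 10×2 + 5×9 = 65
  P4 (cap 13, load 10): C1, C4, C5 — cost 3×11 + 4×3 + 3×2 = 51
  Shipping 116, fixed 97 → total 213.
  Any other capacity-feasible assignment to {P2, P4} ships for at least 116.
Compare {P1, P2}: its best feasible assignment gives total 223.
Compare {P2, P5}: its best feasible assignment gives total 232.
Every other set of open sites that can feasibly serve all demand totals ≥ 223 even under its best assignment. Minimum: 213.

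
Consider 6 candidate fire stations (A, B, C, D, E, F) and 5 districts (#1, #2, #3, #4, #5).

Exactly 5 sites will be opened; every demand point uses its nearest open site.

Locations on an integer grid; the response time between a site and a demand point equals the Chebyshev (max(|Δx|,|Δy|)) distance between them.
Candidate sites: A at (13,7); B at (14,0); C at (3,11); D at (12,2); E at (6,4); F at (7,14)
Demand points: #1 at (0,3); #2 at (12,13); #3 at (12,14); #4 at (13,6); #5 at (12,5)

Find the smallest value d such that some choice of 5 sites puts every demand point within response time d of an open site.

6

Open {A, B, C, E, F}.
  Farthest demand point is #1 at response time 6 (to E); all others are ≤ 6.
With {A, B, D, E, F} the worst case is 6.
With {A, C, D, E, F} the worst case is 6.
No size-5 selection achieves below 6.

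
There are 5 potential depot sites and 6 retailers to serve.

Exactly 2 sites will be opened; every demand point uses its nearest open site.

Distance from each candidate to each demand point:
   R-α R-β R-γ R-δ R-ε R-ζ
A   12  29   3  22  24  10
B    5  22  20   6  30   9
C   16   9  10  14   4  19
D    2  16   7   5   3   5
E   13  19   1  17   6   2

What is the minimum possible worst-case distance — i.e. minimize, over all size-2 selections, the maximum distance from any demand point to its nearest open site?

Open {C, D}.
  Farthest demand point is R-β at distance 9 (to C); all others are ≤ 9.
With {B, C} the worst case is 10.
With {A, C} the worst case is 14.
No size-2 selection achieves below 9.

9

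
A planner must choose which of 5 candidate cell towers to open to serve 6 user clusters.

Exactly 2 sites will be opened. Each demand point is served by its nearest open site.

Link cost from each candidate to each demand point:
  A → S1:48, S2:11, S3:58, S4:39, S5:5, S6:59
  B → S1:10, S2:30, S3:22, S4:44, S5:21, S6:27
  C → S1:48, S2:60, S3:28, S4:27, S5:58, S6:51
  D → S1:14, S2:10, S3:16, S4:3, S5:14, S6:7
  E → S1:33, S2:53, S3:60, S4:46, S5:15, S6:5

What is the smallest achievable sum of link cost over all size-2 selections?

Open {A, D}.
  S1→D 14, S2→D 10, S3→D 16, S4→D 3, S5→A 5, S6→D 7  ⇒ total 55.
Compare {B, D}: total 60.
Compare {D, E}: total 62.
No size-2 selection does better; minimum is 55.

55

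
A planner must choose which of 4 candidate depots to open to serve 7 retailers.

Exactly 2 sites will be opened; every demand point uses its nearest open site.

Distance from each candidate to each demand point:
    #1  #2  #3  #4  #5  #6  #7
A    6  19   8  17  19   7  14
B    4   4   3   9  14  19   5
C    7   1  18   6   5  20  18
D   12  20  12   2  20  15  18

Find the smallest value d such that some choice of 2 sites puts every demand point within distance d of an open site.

14

Open {A, B}.
  Farthest demand point is #5 at distance 14 (to B); all others are ≤ 14.
With {A, C} the worst case is 14.
With {B, D} the worst case is 15.
No size-2 selection achieves below 14.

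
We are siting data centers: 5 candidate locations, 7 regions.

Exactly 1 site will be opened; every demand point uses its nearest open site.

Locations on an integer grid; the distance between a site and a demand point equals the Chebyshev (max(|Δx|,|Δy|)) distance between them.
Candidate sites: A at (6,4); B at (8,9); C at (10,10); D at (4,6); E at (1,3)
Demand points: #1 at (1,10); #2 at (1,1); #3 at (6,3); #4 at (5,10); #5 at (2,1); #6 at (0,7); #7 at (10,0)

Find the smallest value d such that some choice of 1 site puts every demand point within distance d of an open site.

6

Open {A}.
  Farthest demand point is #1 at distance 6 (to A); all others are ≤ 6.
With {D} the worst case is 6.
With {B} the worst case is 9.
No size-1 selection achieves below 6.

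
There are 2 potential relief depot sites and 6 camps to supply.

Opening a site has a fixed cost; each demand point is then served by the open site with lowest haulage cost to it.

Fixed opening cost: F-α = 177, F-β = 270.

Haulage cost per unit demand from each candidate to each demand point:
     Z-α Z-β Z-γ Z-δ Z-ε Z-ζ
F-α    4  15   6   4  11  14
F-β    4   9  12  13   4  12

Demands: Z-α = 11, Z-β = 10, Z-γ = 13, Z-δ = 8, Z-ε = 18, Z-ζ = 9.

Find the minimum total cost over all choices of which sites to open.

Open {F-α}: assign each demand point to its cheapest open site.
  Z-α→F-α 11×4=44, Z-β→F-α 10×15=150, Z-γ→F-α 13×6=78, Z-δ→F-α 8×4=32, Z-ε→F-α 18×11=198, Z-ζ→F-α 9×14=126
  haulage cost 628, fixed 177 → total 805.
Compare {F-β}: haulage cost 574 + fixed 270 = 844.
Compare {F-α, F-β}: haulage cost 424 + fixed 447 = 871.

805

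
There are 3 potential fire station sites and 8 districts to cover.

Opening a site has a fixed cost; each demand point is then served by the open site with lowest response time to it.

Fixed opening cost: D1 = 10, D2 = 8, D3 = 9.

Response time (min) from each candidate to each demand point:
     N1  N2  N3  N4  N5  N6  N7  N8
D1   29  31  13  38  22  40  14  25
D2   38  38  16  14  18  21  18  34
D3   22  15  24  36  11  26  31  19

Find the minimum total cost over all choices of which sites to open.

Open {D2, D3}: assign each demand point to its cheapest open site.
  N1→D3 22, N2→D3 15, N3→D2 16, N4→D2 14, N5→D3 11, N6→D2 21, N7→D2 18, N8→D3 19
  response time 136, fixed 17 → total 153.
Compare {D1, D2, D3}: response time 129 + fixed 27 = 156.
Compare {D1, D3}: response time 156 + fixed 19 = 175.
Compare {D1, D2}: response time 165 + fixed 18 = 183.
All other subsets cost ≥ 156. Minimum total cost: 153.

153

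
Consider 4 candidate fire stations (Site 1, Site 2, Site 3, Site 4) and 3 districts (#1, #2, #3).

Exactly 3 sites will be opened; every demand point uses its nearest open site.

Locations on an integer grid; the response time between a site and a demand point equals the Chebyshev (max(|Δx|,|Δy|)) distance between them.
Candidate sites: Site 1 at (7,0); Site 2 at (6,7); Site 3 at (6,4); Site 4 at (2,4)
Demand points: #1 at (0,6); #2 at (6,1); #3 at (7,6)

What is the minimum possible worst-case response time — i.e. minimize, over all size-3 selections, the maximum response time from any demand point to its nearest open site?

2

Open {Site 1, Site 2, Site 4}.
  Farthest demand point is #1 at response time 2 (to Site 4); all others are ≤ 2.
With {Site 1, Site 3, Site 4} the worst case is 2.
With {Site 2, Site 3, Site 4} the worst case is 3.
No size-3 selection achieves below 2.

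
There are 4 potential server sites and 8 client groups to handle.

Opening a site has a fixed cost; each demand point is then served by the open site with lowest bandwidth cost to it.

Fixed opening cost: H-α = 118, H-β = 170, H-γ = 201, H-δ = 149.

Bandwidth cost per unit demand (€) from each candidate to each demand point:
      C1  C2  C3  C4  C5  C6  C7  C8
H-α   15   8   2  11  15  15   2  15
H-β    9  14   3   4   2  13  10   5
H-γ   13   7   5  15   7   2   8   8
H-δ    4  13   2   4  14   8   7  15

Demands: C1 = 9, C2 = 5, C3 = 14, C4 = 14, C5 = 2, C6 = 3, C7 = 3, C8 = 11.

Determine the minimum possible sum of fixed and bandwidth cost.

Open {H-β}: assign each demand point to its cheapest open site.
  C1→H-β 9×9=81, C2→H-β 5×14=70, C3→H-β 14×3=42, C4→H-β 14×4=56, C5→H-β 2×2=4, C6→H-β 3×13=39, C7→H-β 3×10=30, C8→H-β 11×5=55
  bandwidth cost 377, fixed 170 → total 547.
Compare {H-δ}: bandwidth cost 423 + fixed 149 = 572.
Compare {H-α, H-β}: bandwidth cost 309 + fixed 288 = 597.
Compare {H-β, H-δ}: bandwidth cost 289 + fixed 319 = 608.
All other subsets cost ≥ 572. Minimum total cost: 547.

547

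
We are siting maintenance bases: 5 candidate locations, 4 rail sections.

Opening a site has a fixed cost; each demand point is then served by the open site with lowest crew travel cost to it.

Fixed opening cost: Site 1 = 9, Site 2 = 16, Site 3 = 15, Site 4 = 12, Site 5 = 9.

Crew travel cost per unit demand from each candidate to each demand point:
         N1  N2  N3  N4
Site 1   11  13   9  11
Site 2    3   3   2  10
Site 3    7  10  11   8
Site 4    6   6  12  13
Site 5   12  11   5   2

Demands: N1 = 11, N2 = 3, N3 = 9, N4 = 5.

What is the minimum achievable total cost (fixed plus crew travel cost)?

Open {Site 2, Site 5}: assign each demand point to its cheapest open site.
  N1→Site 2 11×3=33, N2→Site 2 3×3=9, N3→Site 2 9×2=18, N4→Site 5 5×2=10
  crew travel cost 70, fixed 25 → total 95.
Compare {Site 1, Site 2, Site 5}: crew travel cost 70 + fixed 34 = 104.
Compare {Site 2, Site 4, Site 5}: crew travel cost 70 + fixed 37 = 107.
Compare {Site 2, Site 3, Site 5}: crew travel cost 70 + fixed 40 = 110.
All other subsets cost ≥ 104. Minimum total cost: 95.

95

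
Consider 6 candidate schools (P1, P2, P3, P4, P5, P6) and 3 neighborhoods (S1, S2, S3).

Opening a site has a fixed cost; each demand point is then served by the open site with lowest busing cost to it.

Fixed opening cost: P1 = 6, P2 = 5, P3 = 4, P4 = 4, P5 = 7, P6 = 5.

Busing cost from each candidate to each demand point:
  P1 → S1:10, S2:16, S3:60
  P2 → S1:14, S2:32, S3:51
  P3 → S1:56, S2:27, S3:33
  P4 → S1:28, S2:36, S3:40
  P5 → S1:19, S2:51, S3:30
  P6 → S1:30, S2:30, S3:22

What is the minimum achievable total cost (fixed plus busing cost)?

Open {P1, P6}: assign each demand point to its cheapest open site.
  S1→P1 10, S2→P1 16, S3→P6 22
  busing cost 48, fixed 11 → total 59.
Compare {P1, P3, P6}: busing cost 48 + fixed 15 = 63.
Compare {P1, P4, P6}: busing cost 48 + fixed 15 = 63.
Compare {P1, P2, P6}: busing cost 48 + fixed 16 = 64.
All other subsets cost ≥ 63. Minimum total cost: 59.

59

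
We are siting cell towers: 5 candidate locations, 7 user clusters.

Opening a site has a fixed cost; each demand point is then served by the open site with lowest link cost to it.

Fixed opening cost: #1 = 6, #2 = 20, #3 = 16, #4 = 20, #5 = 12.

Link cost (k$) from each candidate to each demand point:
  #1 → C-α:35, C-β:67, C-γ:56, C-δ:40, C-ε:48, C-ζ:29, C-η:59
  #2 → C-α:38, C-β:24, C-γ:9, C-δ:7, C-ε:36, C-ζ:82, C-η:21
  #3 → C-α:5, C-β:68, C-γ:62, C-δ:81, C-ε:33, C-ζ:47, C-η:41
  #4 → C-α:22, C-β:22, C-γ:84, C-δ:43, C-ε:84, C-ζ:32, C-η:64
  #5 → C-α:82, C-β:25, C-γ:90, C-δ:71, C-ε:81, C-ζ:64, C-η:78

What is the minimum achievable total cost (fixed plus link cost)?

Open {#1, #2, #3}: assign each demand point to its cheapest open site.
  C-α→#3 5, C-β→#2 24, C-γ→#2 9, C-δ→#2 7, C-ε→#3 33, C-ζ→#1 29, C-η→#2 21
  link cost 128, fixed 42 → total 170.
Compare {#2, #3}: link cost 146 + fixed 36 = 182.
Compare {#1, #2, #3, #5}: link cost 128 + fixed 54 = 182.
Compare {#2, #3, #4}: link cost 129 + fixed 56 = 185.
All other subsets cost ≥ 182. Minimum total cost: 170.

170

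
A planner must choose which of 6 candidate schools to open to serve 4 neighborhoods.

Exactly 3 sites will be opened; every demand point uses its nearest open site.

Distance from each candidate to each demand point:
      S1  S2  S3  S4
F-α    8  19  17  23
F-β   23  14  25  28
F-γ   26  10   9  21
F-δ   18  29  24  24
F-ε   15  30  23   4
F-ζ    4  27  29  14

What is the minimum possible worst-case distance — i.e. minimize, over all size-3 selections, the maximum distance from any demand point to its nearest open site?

10

Open {F-α, F-γ, F-ε}.
  Farthest demand point is S2 at distance 10 (to F-γ); all others are ≤ 10.
With {F-γ, F-ε, F-ζ} the worst case is 10.
With {F-α, F-γ, F-ζ} the worst case is 14.
No size-3 selection achieves below 10.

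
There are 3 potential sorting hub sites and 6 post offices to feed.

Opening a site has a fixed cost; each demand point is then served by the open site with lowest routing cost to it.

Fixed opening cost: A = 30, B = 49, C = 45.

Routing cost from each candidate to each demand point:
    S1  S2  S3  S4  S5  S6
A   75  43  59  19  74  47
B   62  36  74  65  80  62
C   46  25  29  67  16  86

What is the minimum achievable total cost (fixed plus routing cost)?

257

Open {A, C}: assign each demand point to its cheapest open site.
  S1→C 46, S2→C 25, S3→C 29, S4→A 19, S5→C 16, S6→A 47
  routing cost 182, fixed 75 → total 257.
Compare {A, B, C}: routing cost 182 + fixed 124 = 306.
Compare {C}: routing cost 269 + fixed 45 = 314.
Compare {B, C}: routing cost 243 + fixed 94 = 337.
All other subsets cost ≥ 306. Minimum total cost: 257.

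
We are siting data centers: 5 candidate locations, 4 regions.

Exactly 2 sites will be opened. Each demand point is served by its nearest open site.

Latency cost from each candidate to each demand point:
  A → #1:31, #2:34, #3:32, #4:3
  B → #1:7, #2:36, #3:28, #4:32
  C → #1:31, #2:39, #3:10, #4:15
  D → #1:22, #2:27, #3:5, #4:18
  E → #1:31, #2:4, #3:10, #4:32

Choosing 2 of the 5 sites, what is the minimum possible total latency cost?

48

Open {A, E}.
  #1→A 31, #2→E 4, #3→E 10, #4→A 3  ⇒ total 48.
Compare {D, E}: total 49.
Compare {B, E}: total 53.
No size-2 selection does better; minimum is 48.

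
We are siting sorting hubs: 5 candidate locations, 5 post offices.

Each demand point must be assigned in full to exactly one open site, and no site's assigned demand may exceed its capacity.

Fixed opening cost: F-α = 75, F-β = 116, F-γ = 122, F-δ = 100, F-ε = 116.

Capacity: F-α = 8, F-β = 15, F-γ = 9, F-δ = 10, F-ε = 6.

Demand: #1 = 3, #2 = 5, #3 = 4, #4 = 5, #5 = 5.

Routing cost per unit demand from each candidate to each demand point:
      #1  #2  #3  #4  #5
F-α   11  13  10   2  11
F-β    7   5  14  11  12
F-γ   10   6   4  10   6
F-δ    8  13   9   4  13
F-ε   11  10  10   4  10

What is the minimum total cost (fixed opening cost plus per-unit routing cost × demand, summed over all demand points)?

375

Open {F-α, F-β}; cheapest assignment that respects the capacities:
  F-α (cap 8, load 8): #1, #4 — cost 3×11 + 5×2 = 43
  F-β (cap 15, load 14): #2, #3, #5 — cost 5×5 + 4×14 + 5×12 = 141
  Shipping 184, fixed 191 → total 375.
  Any other capacity-feasible assignment to {F-α, F-β} ships for at least 184.
Compare {F-β, F-δ}: its best feasible assignment gives total 378.
Compare {F-β, F-γ}: its best feasible assignment gives total 385.
Every other set of open sites that can feasibly serve all demand totals ≥ 378 even under its best assignment. Minimum: 375.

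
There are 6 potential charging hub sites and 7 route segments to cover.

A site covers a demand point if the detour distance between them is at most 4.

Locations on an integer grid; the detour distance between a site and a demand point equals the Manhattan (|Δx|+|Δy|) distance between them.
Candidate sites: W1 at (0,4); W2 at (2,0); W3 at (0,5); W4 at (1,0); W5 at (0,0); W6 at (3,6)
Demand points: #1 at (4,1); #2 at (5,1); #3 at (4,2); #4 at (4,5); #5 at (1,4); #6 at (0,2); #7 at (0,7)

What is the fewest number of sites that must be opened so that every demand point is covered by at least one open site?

2

Coverage sets (demand points within 4 of each site):
  W1: {#5, #6, #7}
  W2: {#1, #2, #3, #6}
  W3: {#4, #5, #6, #7}
  W4: {#1, #5, #6}
  W5: {#6}
  W6: {#4, #5, #7}
No single site covers all 7 demand points.
But {W2, W3} covers everything, so the minimum is 2.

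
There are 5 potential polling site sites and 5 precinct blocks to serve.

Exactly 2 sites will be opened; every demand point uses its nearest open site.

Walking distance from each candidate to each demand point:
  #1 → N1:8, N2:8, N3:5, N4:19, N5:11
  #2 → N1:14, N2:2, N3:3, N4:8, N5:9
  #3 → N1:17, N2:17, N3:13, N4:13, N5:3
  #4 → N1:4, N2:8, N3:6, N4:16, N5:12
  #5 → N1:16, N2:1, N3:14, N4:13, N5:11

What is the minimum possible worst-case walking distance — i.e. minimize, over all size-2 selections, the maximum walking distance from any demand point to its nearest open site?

9

Open {#1, #2}.
  Farthest demand point is N5 at walking distance 9 (to #2); all others are ≤ 9.
With {#2, #4} the worst case is 9.
With {#1, #3} the worst case is 13.
No size-2 selection achieves below 9.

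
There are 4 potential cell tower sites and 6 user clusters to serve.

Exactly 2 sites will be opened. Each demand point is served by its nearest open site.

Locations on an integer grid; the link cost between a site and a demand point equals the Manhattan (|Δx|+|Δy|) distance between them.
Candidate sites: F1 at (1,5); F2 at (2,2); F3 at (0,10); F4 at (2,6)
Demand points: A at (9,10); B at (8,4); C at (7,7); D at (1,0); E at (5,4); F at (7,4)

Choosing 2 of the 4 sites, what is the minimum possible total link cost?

Open {F2, F4}.
  A→F4 11, B→F2 8, C→F4 6, D→F2 3, E→F2 5, F→F2 7  ⇒ total 40.
Compare {F1, F3}: total 42.
Compare {F1, F4}: total 42.
No size-2 selection does better; minimum is 40.

40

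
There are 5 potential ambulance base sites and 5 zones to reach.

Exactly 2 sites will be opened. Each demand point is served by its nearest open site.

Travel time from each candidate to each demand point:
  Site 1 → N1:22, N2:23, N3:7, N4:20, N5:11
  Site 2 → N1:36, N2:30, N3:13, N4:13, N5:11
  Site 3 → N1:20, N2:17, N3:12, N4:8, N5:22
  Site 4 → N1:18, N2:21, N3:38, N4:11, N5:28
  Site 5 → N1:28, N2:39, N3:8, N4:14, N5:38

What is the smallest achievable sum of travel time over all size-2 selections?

63

Open {Site 1, Site 3}.
  N1→Site 3 20, N2→Site 3 17, N3→Site 1 7, N4→Site 3 8, N5→Site 1 11  ⇒ total 63.
Compare {Site 1, Site 4}: total 68.
Compare {Site 2, Site 3}: total 68.
No size-2 selection does better; minimum is 63.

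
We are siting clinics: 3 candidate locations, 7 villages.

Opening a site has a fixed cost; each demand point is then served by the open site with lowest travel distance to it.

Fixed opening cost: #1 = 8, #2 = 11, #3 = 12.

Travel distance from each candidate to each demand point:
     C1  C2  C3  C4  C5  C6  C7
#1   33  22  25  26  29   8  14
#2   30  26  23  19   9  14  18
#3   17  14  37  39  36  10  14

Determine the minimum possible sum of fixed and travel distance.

129

Open {#2, #3}: assign each demand point to its cheapest open site.
  C1→#3 17, C2→#3 14, C3→#2 23, C4→#2 19, C5→#2 9, C6→#3 10, C7→#3 14
  travel distance 106, fixed 23 → total 129.
Compare {#1, #2, #3}: travel distance 104 + fixed 31 = 135.
Compare {#1, #2}: travel distance 125 + fixed 19 = 144.
Compare {#2}: travel distance 139 + fixed 11 = 150.
All other subsets cost ≥ 135. Minimum total cost: 129.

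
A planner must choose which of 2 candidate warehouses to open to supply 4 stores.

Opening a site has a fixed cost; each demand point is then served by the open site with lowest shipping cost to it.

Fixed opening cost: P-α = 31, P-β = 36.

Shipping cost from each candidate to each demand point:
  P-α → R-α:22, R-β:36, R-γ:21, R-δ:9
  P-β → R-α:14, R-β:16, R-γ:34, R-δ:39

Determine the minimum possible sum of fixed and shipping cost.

Open {P-α}: assign each demand point to its cheapest open site.
  R-α→P-α 22, R-β→P-α 36, R-γ→P-α 21, R-δ→P-α 9
  shipping cost 88, fixed 31 → total 119.
Compare {P-α, P-β}: shipping cost 60 + fixed 67 = 127.
Compare {P-β}: shipping cost 103 + fixed 36 = 139.

119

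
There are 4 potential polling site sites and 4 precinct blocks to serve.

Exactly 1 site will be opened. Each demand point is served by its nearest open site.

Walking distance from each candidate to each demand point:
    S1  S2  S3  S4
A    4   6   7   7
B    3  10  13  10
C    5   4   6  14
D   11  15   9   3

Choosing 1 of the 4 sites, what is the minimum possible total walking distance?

24

Open {A}.
  S1→A 4, S2→A 6, S3→A 7, S4→A 7  ⇒ total 24.
Compare {C}: total 29.
Compare {B}: total 36.
No size-1 selection does better; minimum is 24.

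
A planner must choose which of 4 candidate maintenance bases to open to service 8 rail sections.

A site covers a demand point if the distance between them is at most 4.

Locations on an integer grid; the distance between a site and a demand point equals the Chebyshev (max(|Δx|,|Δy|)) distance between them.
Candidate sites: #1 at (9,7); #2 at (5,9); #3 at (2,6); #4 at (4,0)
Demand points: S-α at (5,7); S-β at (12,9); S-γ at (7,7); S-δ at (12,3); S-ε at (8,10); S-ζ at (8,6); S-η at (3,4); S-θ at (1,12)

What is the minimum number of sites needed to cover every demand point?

Coverage sets (demand points within 4 of each site):
  #1: {S-α, S-β, S-γ, S-δ, S-ε, S-ζ}
  #2: {S-α, S-γ, S-ε, S-ζ, S-θ}
  #3: {S-α, S-η}
  #4: {S-η}
No 2 sites suffice: every size-2 union leaves at least one demand point uncovered.
But {#1, #2, #3} covers everything, so the minimum is 3.

3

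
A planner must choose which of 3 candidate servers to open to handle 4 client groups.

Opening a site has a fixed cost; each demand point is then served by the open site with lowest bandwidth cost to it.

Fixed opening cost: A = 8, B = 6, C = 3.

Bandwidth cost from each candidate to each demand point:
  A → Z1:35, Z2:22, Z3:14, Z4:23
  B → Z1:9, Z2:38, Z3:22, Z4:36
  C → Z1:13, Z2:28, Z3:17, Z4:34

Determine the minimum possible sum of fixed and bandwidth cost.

82

Open {A, B}: assign each demand point to its cheapest open site.
  Z1→B 9, Z2→A 22, Z3→A 14, Z4→A 23
  bandwidth cost 68, fixed 14 → total 82.
Compare {A, C}: bandwidth cost 72 + fixed 11 = 83.
Compare {A, B, C}: bandwidth cost 68 + fixed 17 = 85.
Compare {C}: bandwidth cost 92 + fixed 3 = 95.
All other subsets cost ≥ 83. Minimum total cost: 82.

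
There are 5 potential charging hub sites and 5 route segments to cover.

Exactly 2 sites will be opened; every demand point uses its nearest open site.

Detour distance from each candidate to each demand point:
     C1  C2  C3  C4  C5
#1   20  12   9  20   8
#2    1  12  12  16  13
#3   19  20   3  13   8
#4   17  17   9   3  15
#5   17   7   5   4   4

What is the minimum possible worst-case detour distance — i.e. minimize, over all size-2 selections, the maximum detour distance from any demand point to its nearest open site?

7

Open {#2, #5}.
  Farthest demand point is C2 at detour distance 7 (to #5); all others are ≤ 7.
With {#2, #3} the worst case is 13.
With {#2, #4} the worst case is 13.
No size-2 selection achieves below 7.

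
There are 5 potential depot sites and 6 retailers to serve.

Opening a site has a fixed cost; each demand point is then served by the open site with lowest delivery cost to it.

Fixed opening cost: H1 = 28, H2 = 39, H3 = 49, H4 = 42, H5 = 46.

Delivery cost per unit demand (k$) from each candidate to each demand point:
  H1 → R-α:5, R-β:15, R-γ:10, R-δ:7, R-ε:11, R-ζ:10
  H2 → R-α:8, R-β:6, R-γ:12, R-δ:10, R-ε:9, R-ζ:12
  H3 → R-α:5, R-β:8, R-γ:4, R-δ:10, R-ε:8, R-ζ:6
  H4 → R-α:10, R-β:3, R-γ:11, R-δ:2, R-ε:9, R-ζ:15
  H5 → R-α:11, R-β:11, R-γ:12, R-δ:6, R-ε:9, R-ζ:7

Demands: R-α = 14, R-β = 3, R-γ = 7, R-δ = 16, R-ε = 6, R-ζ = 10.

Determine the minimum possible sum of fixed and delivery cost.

Open {H3, H4}: assign each demand point to its cheapest open site.
  R-α→H3 14×5=70, R-β→H4 3×3=9, R-γ→H3 7×4=28, R-δ→H4 16×2=32, R-ε→H3 6×8=48, R-ζ→H3 10×6=60
  delivery cost 247, fixed 91 → total 338.
Compare {H1, H3, H4}: delivery cost 247 + fixed 119 = 366.
Compare {H2, H3, H4}: delivery cost 247 + fixed 130 = 377.
Compare {H3, H4, H5}: delivery cost 247 + fixed 137 = 384.
All other subsets cost ≥ 366. Minimum total cost: 338.

338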